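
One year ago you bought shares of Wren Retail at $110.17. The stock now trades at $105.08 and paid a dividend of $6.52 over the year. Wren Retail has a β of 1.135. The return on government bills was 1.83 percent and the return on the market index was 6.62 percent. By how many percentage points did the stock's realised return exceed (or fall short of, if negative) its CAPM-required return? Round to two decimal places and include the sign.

Realised HPR = (P1 + D1 − P0) / P0 = (105.08 + 6.52 − 110.17) / 110.17 = 1.43 / 110.17 = 1.2980%
MRP = 6.62% − 1.83% = 4.79%
CAPM required = R_f + β·MRP = 1.83% + 1.135 × 4.79% = 7.26665%
α = realised − required = 1.2980% − 7.26665% = -5.97%

-5.97%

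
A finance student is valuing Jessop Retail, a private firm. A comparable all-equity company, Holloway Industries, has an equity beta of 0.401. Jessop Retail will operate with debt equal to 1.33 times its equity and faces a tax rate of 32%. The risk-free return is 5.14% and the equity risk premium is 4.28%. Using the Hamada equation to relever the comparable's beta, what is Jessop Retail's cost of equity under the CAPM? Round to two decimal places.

β_L = β_U × [1 + (1 − t)(D/E)] = 0.401 × [1 + (1 − 0.32) × 1.33]
    = 0.401 × [1 + 0.68 × 1.33] = 0.401 × 1.9044 = 0.7637
E(R) = R_f + β_L × MRP = 5.14% + 0.7637 × 4.28% = 8.41%

8.41%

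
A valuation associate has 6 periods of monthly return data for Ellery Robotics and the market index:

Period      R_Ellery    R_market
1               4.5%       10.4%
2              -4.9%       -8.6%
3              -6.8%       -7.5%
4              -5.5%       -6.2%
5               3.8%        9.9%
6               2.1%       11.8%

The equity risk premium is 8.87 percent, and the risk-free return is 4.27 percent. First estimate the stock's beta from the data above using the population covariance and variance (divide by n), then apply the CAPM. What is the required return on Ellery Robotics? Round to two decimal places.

8.68%

Mean R_i = (4.5 − 4.9 − 6.8 − 5.5 + 3.8 + 2.1) / 6 = -1.1333%
Mean R_m = (10.4 − 8.6 − 7.5 − 6.2 + 9.9 + 11.8) / 6 = 1.6333%
Σ(R_i − R̄_i)(R_m − R̄_m) = 247.5467  ⇒  Cov = 247.5467 / 6 = 41.2578
Σ(R_m − R̄_m)² = 498.0533  ⇒  Var(R_m) = 498.0533 / 6 = 83.0089
β = Cov / Var(R_m) = 41.2578 / 83.0089 = 0.4970
E(R) = R_f + β × MRP = 4.27% + 0.4970 × 8.87% = 8.68%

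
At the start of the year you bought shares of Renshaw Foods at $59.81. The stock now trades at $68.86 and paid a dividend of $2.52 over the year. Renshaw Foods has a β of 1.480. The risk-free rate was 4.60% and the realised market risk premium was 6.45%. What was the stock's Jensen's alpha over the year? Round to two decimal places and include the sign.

Realised HPR = (P1 + D1 − P0) / P0 = (68.86 + 2.52 − 59.81) / 59.81 = 11.57 / 59.81 = 19.3446%
CAPM required = R_f + β·MRP = 4.60% + 1.480 × 6.45% = 14.14600%
α = realised − required = 19.3446% − 14.14600% = +5.20%

+5.20%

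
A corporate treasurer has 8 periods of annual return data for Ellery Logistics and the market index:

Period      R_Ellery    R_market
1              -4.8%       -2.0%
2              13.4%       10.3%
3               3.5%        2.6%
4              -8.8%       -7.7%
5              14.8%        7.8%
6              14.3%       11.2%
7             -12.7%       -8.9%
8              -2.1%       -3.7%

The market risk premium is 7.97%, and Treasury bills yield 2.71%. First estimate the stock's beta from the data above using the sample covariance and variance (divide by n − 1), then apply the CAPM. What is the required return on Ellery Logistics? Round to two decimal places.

13.48%

Mean R_i = (-4.8 + 13.4 + 3.5 − 8.8 + 14.8 + 14.3 − 12.7 − 2.1) / 8 = 2.2000%
Mean R_m = (-2.0 + 10.3 + 2.6 − 7.7 + 7.8 + 11.2 − 8.9 − 3.7) / 8 = 1.2000%
Σ(R_i − R̄_i)(R_m − R̄_m) = 599.7600  ⇒  Cov = 599.7600 / 7 = 85.6800
Σ(R_m − R̄_m)² = 443.8000  ⇒  Var(R_m) = 443.8000 / 7 = 63.4000
β = Cov / Var(R_m) = 85.6800 / 63.4000 = 1.3514
E(R) = R_f + β × MRP = 2.71% + 1.3514 × 7.97% = 13.48%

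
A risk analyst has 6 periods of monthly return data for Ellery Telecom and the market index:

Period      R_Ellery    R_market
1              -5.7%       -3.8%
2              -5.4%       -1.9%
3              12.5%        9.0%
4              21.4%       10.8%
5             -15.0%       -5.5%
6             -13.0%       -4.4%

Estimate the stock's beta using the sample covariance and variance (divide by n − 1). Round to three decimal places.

Mean R_i = (-5.7 − 5.4 + 12.5 + 21.4 − 15.0 − 13.0) / 6 = -0.8667%
Mean R_m = (-3.8 − 1.9 + 9.0 + 10.8 − 5.5 − 4.4) / 6 = 0.7000%
Σ(R_i − R̄_i)(R_m − R̄_m) = 518.8800  ⇒  Cov = 518.8800 / 5 = 103.7760
Σ(R_m − R̄_m)² = 262.3600  ⇒  Var(R_m) = 262.3600 / 5 = 52.4720
β = Cov / Var(R_m) = 103.7760 / 52.4720 = 1.9777

1.978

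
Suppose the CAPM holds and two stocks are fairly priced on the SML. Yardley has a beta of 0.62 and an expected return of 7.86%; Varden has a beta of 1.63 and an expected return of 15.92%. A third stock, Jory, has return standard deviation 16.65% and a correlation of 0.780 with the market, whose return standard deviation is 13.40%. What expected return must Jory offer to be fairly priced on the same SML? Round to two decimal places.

10.65%

MRP = (15.92% − 7.86%) / (1.63 − 0.62) = 7.9802%
R_f = 7.86% − 0.62 × 7.9802% = 2.9123%
β_Jory = ρ·σ_i/σ_m = 0.780 × 16.65 / 13.40 = 0.9692
E(R_Jory) = R_f + β × MRP = 2.9123% + 0.9692 × 7.9802% = 10.65%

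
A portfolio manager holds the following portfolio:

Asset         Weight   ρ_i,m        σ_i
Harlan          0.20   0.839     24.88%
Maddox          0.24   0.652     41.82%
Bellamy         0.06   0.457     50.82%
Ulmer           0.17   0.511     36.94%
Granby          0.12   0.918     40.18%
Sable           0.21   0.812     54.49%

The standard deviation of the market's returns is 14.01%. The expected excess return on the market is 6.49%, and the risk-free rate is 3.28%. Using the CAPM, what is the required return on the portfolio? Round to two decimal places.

16.73%

β_Harlan = 0.839 × 24.88% / 14.01% = 1.4900
β_Maddox = 0.652 × 41.82% / 14.01% = 1.9462
β_Bellamy = 0.457 × 50.82% / 14.01% = 1.6577
β_Ulmer = 0.511 × 36.94% / 14.01% = 1.3473
β_Granby = 0.918 × 40.18% / 14.01% = 2.6328
β_Sable = 0.812 × 54.49% / 14.01% = 3.1582
β_P = Σ w_i β_i = 0.20×1.4900 + 0.24×1.9462 + 0.06×1.6577 + 0.17×1.3473 + 0.12×2.6328 + 0.21×3.1582 = 2.0727
E(R_P) = R_f + β_P × MRP = 3.28% + 2.0727 × 6.49% = 16.73%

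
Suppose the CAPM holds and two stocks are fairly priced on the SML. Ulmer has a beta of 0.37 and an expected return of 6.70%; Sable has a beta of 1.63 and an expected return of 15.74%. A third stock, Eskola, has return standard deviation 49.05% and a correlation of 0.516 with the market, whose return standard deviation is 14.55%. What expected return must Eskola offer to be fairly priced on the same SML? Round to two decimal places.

16.53%

MRP = (15.74% − 6.70%) / (1.63 − 0.37) = 7.1746%
R_f = 6.70% − 0.37 × 7.1746% = 4.0454%
β_Eskola = ρ·σ_i/σ_m = 0.516 × 49.05 / 14.55 = 1.7395
E(R_Eskola) = R_f + β × MRP = 4.0454% + 1.7395 × 7.1746% = 16.53%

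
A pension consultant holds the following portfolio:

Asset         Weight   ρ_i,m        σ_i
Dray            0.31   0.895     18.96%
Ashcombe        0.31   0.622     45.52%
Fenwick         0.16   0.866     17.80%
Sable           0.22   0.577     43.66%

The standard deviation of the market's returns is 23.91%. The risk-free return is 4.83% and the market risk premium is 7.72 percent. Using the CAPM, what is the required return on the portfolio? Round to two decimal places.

11.95%

β_Dray = 0.895 × 18.96% / 23.91% = 0.7097
β_Ashcombe = 0.622 × 45.52% / 23.91% = 1.1842
β_Fenwick = 0.866 × 17.80% / 23.91% = 0.6447
β_Sable = 0.577 × 43.66% / 23.91% = 1.0536
β_P = Σ w_i β_i = 0.31×0.7097 + 0.31×1.1842 + 0.16×0.6447 + 0.22×1.0536 = 0.9221
E(R_P) = R_f + β_P × MRP = 4.83% + 0.9221 × 7.72% = 11.95%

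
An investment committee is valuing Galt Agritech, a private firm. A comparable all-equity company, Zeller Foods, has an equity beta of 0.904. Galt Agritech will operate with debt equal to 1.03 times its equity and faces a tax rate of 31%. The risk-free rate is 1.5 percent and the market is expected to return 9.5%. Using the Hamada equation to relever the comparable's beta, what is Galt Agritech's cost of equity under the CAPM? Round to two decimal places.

β_L = β_U × [1 + (1 − t)(D/E)] = 0.904 × [1 + (1 − 0.31) × 1.03]
    = 0.904 × [1 + 0.69 × 1.03] = 0.904 × 1.7107 = 1.5465
MRP = 9.5% − 1.5% = 8.00%
E(R) = R_f + β_L × MRP = 1.5% + 1.5465 × 8.0% = 13.87%

13.87%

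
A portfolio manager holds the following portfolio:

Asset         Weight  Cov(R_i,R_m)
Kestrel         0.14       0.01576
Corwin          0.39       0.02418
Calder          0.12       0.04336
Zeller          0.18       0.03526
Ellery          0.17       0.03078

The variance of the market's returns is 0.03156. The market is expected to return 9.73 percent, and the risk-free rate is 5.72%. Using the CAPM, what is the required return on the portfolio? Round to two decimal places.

β_Kestrel = 0.01576 / 0.03156 = 0.4994
β_Corwin = 0.02418 / 0.03156 = 0.7662
β_Calder = 0.04336 / 0.03156 = 1.3739
β_Zeller = 0.03526 / 0.03156 = 1.1172
β_Ellery = 0.03078 / 0.03156 = 0.9753
β_P = Σ w_i β_i = 0.14×0.4994 + 0.39×0.7662 + 0.12×1.3739 + 0.18×1.1172 + 0.17×0.9753 = 0.9005
MRP = 9.73% − 5.72% = 4.01%
E(R_P) = R_f + β_P × MRP = 5.72% + 0.9005 × 4.01% = 9.33%

9.33%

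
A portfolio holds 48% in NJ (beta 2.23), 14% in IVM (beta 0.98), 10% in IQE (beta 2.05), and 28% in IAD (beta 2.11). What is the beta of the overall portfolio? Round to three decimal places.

2.003

β_P = Σ w_i β_i = 0.48×2.23 + 0.14×0.98 + 0.10×2.05 + 0.28×2.11 = 2.0034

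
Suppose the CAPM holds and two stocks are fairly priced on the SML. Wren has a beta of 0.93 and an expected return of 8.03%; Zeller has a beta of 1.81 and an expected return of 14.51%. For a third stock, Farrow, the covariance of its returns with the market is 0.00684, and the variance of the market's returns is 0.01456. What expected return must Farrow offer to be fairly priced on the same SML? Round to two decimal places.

MRP = (14.51% − 8.03%) / (1.81 − 0.93) = 7.3636%
R_f = 8.03% − 0.93 × 7.3636% = 1.1819%
β_Farrow = Cov / Var(R_m) = 0.00684 / 0.01456 = 0.4698
E(R_Farrow) = R_f + β × MRP = 1.1819% + 0.4698 × 7.3636% = 4.64%

4.64%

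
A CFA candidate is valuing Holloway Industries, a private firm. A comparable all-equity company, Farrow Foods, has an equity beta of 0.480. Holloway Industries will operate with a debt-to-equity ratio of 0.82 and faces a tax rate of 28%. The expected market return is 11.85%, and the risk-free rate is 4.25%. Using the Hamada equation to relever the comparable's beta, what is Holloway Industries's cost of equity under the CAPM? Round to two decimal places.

10.05%

β_L = β_U × [1 + (1 − t)(D/E)] = 0.480 × [1 + (1 − 0.28) × 0.82]
    = 0.480 × [1 + 0.72 × 0.82] = 0.480 × 1.5904 = 0.7634
MRP = 11.85% − 4.25% = 7.60%
E(R) = R_f + β_L × MRP = 4.25% + 0.7634 × 7.60% = 10.05%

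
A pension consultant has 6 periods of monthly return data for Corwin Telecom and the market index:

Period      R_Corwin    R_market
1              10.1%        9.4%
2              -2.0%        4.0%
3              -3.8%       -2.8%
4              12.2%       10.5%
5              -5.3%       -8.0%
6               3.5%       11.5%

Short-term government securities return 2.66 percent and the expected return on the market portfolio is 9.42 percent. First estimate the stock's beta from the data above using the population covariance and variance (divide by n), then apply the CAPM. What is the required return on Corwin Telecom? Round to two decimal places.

7.94%

Mean R_i = (10.1 − 2.0 − 3.8 + 12.2 − 5.3 + 3.5) / 6 = 2.4500%
Mean R_m = (9.4 + 4.0 − 2.8 + 10.5 − 8.0 + 11.5) / 6 = 4.1000%
Σ(R_i − R̄_i)(R_m − R̄_m) = 248.0600  ⇒  Cov = 248.0600 / 6 = 41.3433
Σ(R_m − R̄_m)² = 317.8400  ⇒  Var(R_m) = 317.8400 / 6 = 52.9733
β = Cov / Var(R_m) = 41.3433 / 52.9733 = 0.7805
MRP = 9.42% − 2.66% = 6.76%
E(R) = R_f + β × MRP = 2.66% + 0.7805 × 6.76% = 7.94%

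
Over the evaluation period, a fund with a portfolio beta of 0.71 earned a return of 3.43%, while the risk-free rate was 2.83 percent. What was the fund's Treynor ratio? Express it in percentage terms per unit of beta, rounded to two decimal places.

0.85%

Treynor = (R_P − R_f) / β_P = (3.43% − 2.83%) / 0.7100 = 0.60% / 0.7100 = 0.85%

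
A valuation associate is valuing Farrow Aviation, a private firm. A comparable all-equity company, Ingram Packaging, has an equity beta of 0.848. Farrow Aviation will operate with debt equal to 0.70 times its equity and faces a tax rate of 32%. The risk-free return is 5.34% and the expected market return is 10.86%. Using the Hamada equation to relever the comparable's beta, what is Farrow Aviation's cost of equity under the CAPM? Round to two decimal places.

β_L = β_U × [1 + (1 − t)(D/E)] = 0.848 × [1 + (1 − 0.32) × 0.70]
    = 0.848 × [1 + 0.68 × 0.70] = 0.848 × 1.4760 = 1.2516
MRP = 10.86% − 5.34% = 5.52%
E(R) = R_f + β_L × MRP = 5.34% + 1.2516 × 5.52% = 12.25%

12.25%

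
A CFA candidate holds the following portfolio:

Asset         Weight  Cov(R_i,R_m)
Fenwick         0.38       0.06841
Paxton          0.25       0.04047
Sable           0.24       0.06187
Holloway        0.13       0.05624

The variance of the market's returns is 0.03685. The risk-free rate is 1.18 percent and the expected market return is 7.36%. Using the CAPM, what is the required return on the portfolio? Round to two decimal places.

β_Fenwick = 0.06841 / 0.03685 = 1.8564
β_Paxton = 0.04047 / 0.03685 = 1.0982
β_Sable = 0.06187 / 0.03685 = 1.6790
β_Holloway = 0.05624 / 0.03685 = 1.5262
β_P = Σ w_i β_i = 0.38×1.8564 + 0.25×1.0982 + 0.24×1.6790 + 0.13×1.5262 = 1.5813
MRP = 7.36% − 1.18% = 6.18%
E(R_P) = R_f + β_P × MRP = 1.18% + 1.5813 × 6.18% = 10.95%

10.95%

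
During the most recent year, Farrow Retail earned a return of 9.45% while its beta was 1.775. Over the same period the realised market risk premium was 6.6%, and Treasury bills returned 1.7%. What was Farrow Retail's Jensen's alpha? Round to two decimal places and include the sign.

-3.97%

CAPM benchmark = R_f + β(R_m − R_f) = 1.7% + 1.775 × 6.6% = 13.4150%
α = actual − benchmark = 9.45% − 13.4150% = -3.97%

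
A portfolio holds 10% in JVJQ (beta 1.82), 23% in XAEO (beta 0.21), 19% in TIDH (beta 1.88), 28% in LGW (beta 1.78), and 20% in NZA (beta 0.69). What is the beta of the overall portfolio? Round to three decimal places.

1.224

β_P = Σ w_i β_i = 0.10×1.82 + 0.23×0.21 + 0.19×1.88 + 0.28×1.78 + 0.20×0.69 = 1.2239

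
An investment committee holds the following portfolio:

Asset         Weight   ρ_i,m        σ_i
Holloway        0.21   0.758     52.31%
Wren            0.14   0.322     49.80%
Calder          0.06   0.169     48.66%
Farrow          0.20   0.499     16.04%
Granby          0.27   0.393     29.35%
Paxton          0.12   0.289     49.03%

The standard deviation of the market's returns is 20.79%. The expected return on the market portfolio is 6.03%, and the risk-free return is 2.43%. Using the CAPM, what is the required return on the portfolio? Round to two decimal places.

5.46%

β_Holloway = 0.758 × 52.31% / 20.79% = 1.9072
β_Wren = 0.322 × 49.80% / 20.79% = 0.7713
β_Calder = 0.169 × 48.66% / 20.79% = 0.3956
β_Farrow = 0.499 × 16.04% / 20.79% = 0.3850
β_Granby = 0.393 × 29.35% / 20.79% = 0.5548
β_Paxton = 0.289 × 49.03% / 20.79% = 0.6816
β_P = Σ w_i β_i = 0.21×1.9072 + 0.14×0.7713 + 0.06×0.3956 + 0.20×0.3850 + 0.27×0.5548 + 0.12×0.6816 = 0.8408
MRP = 6.03% − 2.43% = 3.60%
E(R_P) = R_f + β_P × MRP = 2.43% + 0.8408 × 3.60% = 5.46%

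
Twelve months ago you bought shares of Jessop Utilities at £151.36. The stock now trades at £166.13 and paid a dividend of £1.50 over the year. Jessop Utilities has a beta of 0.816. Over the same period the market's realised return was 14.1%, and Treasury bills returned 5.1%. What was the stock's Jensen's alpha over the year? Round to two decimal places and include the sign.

Realised HPR = (P1 + D1 − P0) / P0 = (166.13 + 1.50 − 151.36) / 151.36 = 16.27 / 151.36 = 10.7492%
MRP = 14.1% − 5.1% = 9.00%
CAPM required = R_f + β·MRP = 5.1% + 0.816 × 9.0% = 12.4440%
α = realised − required = 10.7492% − 12.4440% = -1.69%

-1.69%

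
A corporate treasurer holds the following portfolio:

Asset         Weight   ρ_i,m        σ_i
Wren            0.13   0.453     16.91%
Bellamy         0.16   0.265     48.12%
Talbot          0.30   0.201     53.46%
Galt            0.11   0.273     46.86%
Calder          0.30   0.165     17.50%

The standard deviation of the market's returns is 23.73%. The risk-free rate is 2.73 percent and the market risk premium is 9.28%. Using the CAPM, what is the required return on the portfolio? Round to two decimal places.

6.07%

β_Wren = 0.453 × 16.91% / 23.73% = 0.3228
β_Bellamy = 0.265 × 48.12% / 23.73% = 0.5374
β_Talbot = 0.201 × 53.46% / 23.73% = 0.4528
β_Galt = 0.273 × 46.86% / 23.73% = 0.5391
β_Calder = 0.165 × 17.50% / 23.73% = 0.1217
β_P = Σ w_i β_i = 0.13×0.3228 + 0.16×0.5374 + 0.30×0.4528 + 0.11×0.5391 + 0.30×0.1217 = 0.3596
E(R_P) = R_f + β_P × MRP = 2.73% + 0.3596 × 9.28% = 6.07%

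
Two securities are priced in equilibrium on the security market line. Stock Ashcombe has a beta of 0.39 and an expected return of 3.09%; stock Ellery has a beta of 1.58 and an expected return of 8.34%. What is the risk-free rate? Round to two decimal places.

Both satisfy E(R) = R_f + β·MRP, so the slope of the SML is
MRP = (8.34% − 3.09%) / (1.58 − 0.39) = 5.25% / 1.19 = 4.4118%
R_f = E(R_Ashcombe) − β_Ashcombe·MRP = 3.09% − 0.39 × 4.4118% = 1.3694%

1.37%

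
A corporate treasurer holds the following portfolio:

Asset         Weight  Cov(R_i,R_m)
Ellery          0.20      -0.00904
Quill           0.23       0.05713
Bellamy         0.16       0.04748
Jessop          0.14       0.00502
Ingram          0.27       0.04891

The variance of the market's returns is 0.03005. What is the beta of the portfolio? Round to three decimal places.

1.093

β_Ellery = -0.00904 / 0.03005 = -0.3008
β_Quill = 0.05713 / 0.03005 = 1.9012
β_Bellamy = 0.04748 / 0.03005 = 1.5800
β_Jessop = 0.00502 / 0.03005 = 0.1671
β_Ingram = 0.04891 / 0.03005 = 1.6276
β_P = Σ w_i β_i = 0.20×-0.3008 + 0.23×1.9012 + 0.16×1.5800 + 0.14×0.1671 + 0.27×1.6276 = 1.0928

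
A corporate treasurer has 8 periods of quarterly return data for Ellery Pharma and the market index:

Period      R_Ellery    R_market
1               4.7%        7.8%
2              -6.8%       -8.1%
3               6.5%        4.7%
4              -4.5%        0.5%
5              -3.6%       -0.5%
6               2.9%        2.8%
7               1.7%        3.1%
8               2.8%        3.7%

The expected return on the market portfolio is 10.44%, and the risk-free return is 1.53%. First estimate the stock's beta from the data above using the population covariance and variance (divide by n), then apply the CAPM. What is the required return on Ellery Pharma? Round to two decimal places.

Mean R_i = (4.7 − 6.8 + 6.5 − 4.5 − 3.6 + 2.9 + 1.7 + 2.8) / 8 = 0.4625%
Mean R_m = (7.8 − 8.1 + 4.7 + 0.5 − 0.5 + 2.8 + 3.1 + 3.7) / 8 = 1.7500%
Σ(R_i − R̄_i)(R_m − R̄_m) = 139.1150  ⇒  Cov = 139.1150 / 8 = 17.3894
Σ(R_m − R̄_m)² = 155.6800  ⇒  Var(R_m) = 155.6800 / 8 = 19.4600
β = Cov / Var(R_m) = 17.3894 / 19.4600 = 0.8936
MRP = 10.44% − 1.53% = 8.91%
E(R) = R_f + β × MRP = 1.53% + 0.8936 × 8.91% = 9.49%

9.49%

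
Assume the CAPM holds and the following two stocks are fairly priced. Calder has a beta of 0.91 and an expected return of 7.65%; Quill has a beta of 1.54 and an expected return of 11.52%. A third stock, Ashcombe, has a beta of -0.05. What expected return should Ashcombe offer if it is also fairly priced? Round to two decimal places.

MRP (SML slope) = (11.52% − 7.65%) / (1.54 − 0.91) = 3.87% / 0.63 = 6.1429%
R_f (intercept) = 7.65% − 0.91 × 6.1429% = 2.0600%
E(R_Ashcombe) = R_f + β × MRP = 2.0600% + -0.05 × 6.1429% = 1.75%

1.75%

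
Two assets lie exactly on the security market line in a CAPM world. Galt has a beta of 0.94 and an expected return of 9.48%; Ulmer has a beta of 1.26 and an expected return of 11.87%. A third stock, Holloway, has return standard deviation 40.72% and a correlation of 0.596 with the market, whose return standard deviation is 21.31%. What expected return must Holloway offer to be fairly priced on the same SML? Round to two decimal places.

MRP = (11.87% − 9.48%) / (1.26 − 0.94) = 7.4688%
R_f = 9.48% − 0.94 × 7.4688% = 2.4593%
β_Holloway = ρ·σ_i/σ_m = 0.596 × 40.72 / 21.31 = 1.1389
E(R_Holloway) = R_f + β × MRP = 2.4593% + 1.1389 × 7.4688% = 10.97%

10.97%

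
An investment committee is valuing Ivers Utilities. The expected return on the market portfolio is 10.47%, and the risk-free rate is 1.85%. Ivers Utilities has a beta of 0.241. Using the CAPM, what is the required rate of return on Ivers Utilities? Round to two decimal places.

3.93%

Market risk premium = E(R_m) − R_f = 10.47% − 1.85% = 8.62%
E(R) = R_f + β × MRP = 1.85% + 0.241 × 8.62% = 3.93%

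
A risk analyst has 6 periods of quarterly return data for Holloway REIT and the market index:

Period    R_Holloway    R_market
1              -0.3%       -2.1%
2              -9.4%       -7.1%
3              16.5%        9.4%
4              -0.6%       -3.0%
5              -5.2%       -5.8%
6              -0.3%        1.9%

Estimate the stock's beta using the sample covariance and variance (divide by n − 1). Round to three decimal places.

1.400

Mean R_i = (-0.3 − 9.4 + 16.5 − 0.6 − 5.2 − 0.3) / 6 = 0.1167%
Mean R_m = (-2.1 − 7.1 + 9.4 − 3.0 − 5.8 + 1.9) / 6 = -1.1167%
Σ(R_i − R̄_i)(R_m − R̄_m) = 254.6417  ⇒  Cov = 254.6417 / 5 = 50.9283
Σ(R_m − R̄_m)² = 181.9483  ⇒  Var(R_m) = 181.9483 / 5 = 36.3897
β = Cov / Var(R_m) = 50.9283 / 36.3897 = 1.3995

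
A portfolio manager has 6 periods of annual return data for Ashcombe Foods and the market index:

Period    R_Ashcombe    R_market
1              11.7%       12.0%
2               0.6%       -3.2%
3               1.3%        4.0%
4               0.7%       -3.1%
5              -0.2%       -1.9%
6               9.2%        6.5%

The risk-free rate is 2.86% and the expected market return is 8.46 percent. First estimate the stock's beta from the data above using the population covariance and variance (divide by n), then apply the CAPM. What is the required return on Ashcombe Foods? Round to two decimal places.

Mean R_i = (11.7 + 0.6 + 1.3 + 0.7 − 0.2 + 9.2) / 6 = 3.8833%
Mean R_m = (12.0 − 3.2 + 4.0 − 3.1 − 1.9 + 6.5) / 6 = 2.3833%
Σ(R_i − R̄_i)(R_m − R̄_m) = 146.1583  ⇒  Cov = 146.1583 / 6 = 24.3597
Σ(R_m − R̄_m)² = 191.6283  ⇒  Var(R_m) = 191.6283 / 6 = 31.9381
β = Cov / Var(R_m) = 24.3597 / 31.9381 = 0.7627
MRP = 8.46% − 2.86% = 5.60%
E(R) = R_f + β × MRP = 2.86% + 0.7627 × 5.60% = 7.13%

7.13%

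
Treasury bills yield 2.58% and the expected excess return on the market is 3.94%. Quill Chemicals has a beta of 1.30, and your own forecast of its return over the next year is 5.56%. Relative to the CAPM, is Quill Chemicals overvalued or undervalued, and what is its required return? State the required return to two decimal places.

Required return = R_f + β·MRP = 2.58% + 1.30 × 3.94% = 7.70%
Forecast 5.56% < required 7.70% → the stock plots below the SML → overvalued.

Overvalued; required return 7.70%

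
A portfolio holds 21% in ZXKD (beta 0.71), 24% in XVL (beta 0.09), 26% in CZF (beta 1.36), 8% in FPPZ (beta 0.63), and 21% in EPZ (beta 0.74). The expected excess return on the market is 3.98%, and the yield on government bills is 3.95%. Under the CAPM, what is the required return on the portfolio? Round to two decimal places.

6.86%

β_P = Σ w_i β_i = 0.21×0.71 + 0.24×0.09 + 0.26×1.36 + 0.08×0.63 + 0.21×0.74 = 0.7301
E(R_P) = R_f + β_P × MRP = 3.95% + 0.7301 × 3.98% = 6.86%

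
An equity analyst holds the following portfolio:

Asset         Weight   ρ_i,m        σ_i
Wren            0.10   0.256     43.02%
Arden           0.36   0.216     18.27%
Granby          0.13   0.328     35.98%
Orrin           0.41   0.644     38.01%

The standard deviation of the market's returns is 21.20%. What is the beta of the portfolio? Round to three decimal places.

β_Wren = 0.256 × 43.02% / 21.20% = 0.5195
β_Arden = 0.216 × 18.27% / 21.20% = 0.1861
β_Granby = 0.328 × 35.98% / 21.20% = 0.5567
β_Orrin = 0.644 × 38.01% / 21.20% = 1.1546
β_P = Σ w_i β_i = 0.10×0.5195 + 0.36×0.1861 + 0.13×0.5567 + 0.41×1.1546 = 0.6647

0.665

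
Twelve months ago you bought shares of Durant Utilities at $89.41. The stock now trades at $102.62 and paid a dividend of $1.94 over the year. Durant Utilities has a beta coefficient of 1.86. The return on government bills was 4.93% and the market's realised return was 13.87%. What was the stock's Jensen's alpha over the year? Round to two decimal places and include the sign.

-4.61%

Realised HPR = (P1 + D1 − P0) / P0 = (102.62 + 1.94 − 89.41) / 89.41 = 15.15 / 89.41 = 16.9444%
MRP = 13.87% − 4.93% = 8.94%
CAPM required = R_f + β·MRP = 4.93% + 1.86 × 8.94% = 21.5584%
α = realised − required = 16.9444% − 21.5584% = -4.61%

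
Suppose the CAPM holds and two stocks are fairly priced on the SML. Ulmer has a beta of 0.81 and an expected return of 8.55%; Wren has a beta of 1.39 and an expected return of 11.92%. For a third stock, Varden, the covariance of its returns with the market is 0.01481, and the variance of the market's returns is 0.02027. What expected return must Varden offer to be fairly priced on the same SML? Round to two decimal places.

MRP = (11.92% − 8.55%) / (1.39 − 0.81) = 5.8103%
R_f = 8.55% − 0.81 × 5.8103% = 3.8437%
β_Varden = Cov / Var(R_m) = 0.01481 / 0.02027 = 0.7306
E(R_Varden) = R_f + β × MRP = 3.8437% + 0.7306 × 5.8103% = 8.09%

8.09%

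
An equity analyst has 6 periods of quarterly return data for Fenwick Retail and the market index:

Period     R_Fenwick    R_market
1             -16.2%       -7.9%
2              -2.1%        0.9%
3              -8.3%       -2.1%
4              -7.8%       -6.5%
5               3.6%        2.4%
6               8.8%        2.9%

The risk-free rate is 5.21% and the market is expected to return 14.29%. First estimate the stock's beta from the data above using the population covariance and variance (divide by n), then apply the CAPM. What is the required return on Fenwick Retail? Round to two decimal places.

21.48%

Mean R_i = (-16.2 − 2.1 − 8.3 − 7.8 + 3.6 + 8.8) / 6 = -3.6667%
Mean R_m = (-7.9 + 0.9 − 2.1 − 6.5 + 2.4 + 2.9) / 6 = -1.7167%
Σ(R_i − R̄_i)(R_m − R̄_m) = 190.6133  ⇒  Cov = 190.6133 / 6 = 31.7689
Σ(R_m − R̄_m)² = 106.3683  ⇒  Var(R_m) = 106.3683 / 6 = 17.7281
β = Cov / Var(R_m) = 31.7689 / 17.7281 = 1.7920
MRP = 14.29% − 5.21% = 9.08%
E(R) = R_f + β × MRP = 5.21% + 1.7920 × 9.08% = 21.48%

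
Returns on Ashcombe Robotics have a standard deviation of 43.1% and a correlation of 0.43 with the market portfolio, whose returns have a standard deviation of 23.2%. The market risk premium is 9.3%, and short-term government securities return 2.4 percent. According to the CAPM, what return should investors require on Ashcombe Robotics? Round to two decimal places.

β = ρ × σ_i / σ_m = 0.43 × 43.1% / 23.2% = 0.7988
E(R) = 2.4% + 0.7988 × 9.3% = 9.83%

9.83%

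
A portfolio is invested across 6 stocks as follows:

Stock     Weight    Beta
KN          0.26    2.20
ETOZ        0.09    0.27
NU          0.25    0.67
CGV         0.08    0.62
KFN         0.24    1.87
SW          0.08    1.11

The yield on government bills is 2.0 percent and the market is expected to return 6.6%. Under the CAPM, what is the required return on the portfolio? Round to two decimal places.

β_P = Σ w_i β_i = 0.26×2.20 + 0.09×0.27 + 0.25×0.67 + 0.08×0.62 + 0.24×1.87 + 0.08×1.11 = 1.3510
MRP = 6.6% − 2.0% = 4.60%
E(R_P) = R_f + β_P × MRP = 2.0% + 1.3510 × 4.6% = 8.21%

8.21%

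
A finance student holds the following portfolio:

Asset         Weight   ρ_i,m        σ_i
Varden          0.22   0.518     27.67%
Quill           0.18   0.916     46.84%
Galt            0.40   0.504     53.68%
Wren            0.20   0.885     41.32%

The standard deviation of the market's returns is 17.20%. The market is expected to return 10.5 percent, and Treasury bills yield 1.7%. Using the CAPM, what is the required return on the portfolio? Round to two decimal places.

β_Varden = 0.518 × 27.67% / 17.20% = 0.8333
β_Quill = 0.916 × 46.84% / 17.20% = 2.4945
β_Galt = 0.504 × 53.68% / 17.20% = 1.5729
β_Wren = 0.885 × 41.32% / 17.20% = 2.1261
β_P = Σ w_i β_i = 0.22×0.8333 + 0.18×2.4945 + 0.40×1.5729 + 0.20×2.1261 = 1.6867
MRP = 10.5% − 1.7% = 8.80%
E(R_P) = R_f + β_P × MRP = 1.7% + 1.6867 × 8.8% = 16.54%

16.54%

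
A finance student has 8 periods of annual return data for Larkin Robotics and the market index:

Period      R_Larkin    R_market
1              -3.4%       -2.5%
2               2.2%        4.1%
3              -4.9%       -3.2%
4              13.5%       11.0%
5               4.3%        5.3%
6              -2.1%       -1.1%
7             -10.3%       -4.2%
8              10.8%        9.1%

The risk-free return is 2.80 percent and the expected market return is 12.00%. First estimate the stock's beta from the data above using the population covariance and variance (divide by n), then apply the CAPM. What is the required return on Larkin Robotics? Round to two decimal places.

15.19%

Mean R_i = (-3.4 + 2.2 − 4.9 + 13.5 + 4.3 − 2.1 − 10.3 + 10.8) / 8 = 1.2625%
Mean R_m = (-2.5 + 4.1 − 3.2 + 11.0 + 5.3 − 1.1 − 4.2 + 9.1) / 8 = 2.3125%
Σ(R_i − R̄_i)(R_m − R̄_m) = 324.9838  ⇒  Cov = 324.9838 / 8 = 40.6230
Σ(R_m − R̄_m)² = 241.2688  ⇒  Var(R_m) = 241.2688 / 8 = 30.1586
β = Cov / Var(R_m) = 40.6230 / 30.1586 = 1.3470
MRP = 12.00% − 2.80% = 9.20%
E(R) = R_f + β × MRP = 2.80% + 1.3470 × 9.20% = 15.19%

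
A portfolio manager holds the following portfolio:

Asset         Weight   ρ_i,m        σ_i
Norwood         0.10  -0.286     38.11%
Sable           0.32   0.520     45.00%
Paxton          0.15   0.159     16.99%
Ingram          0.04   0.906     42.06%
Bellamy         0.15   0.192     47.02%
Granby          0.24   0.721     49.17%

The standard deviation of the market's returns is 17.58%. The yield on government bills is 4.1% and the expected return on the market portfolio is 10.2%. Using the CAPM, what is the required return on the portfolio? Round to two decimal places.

β_Norwood = -0.286 × 38.11% / 17.58% = -0.6200
β_Sable = 0.520 × 45.00% / 17.58% = 1.3311
β_Paxton = 0.159 × 16.99% / 17.58% = 0.1537
β_Ingram = 0.906 × 42.06% / 17.58% = 2.1676
β_Bellamy = 0.192 × 47.02% / 17.58% = 0.5135
β_Granby = 0.721 × 49.17% / 17.58% = 2.0166
β_P = Σ w_i β_i = 0.10×-0.6200 + 0.32×1.3311 + 0.15×0.1537 + 0.04×2.1676 + 0.15×0.5135 + 0.24×2.0166 = 1.0347
MRP = 10.2% − 4.1% = 6.10%
E(R_P) = R_f + β_P × MRP = 4.1% + 1.0347 × 6.1% = 10.41%

10.41%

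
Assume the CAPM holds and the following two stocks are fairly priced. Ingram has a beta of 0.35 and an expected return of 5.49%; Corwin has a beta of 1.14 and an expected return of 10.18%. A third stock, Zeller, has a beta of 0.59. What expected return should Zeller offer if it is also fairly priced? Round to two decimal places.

MRP (SML slope) = (10.18% − 5.49%) / (1.14 − 0.35) = 4.69% / 0.79 = 5.9367%
R_f (intercept) = 5.49% − 0.35 × 5.9367% = 3.4122%
E(R_Zeller) = R_f + β × MRP = 3.4122% + 0.59 × 5.9367% = 6.91%

6.91%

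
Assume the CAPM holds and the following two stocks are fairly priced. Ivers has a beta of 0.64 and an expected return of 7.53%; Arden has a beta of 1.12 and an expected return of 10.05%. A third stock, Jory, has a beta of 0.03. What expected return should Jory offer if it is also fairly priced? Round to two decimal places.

4.33%

MRP (SML slope) = (10.05% − 7.53%) / (1.12 − 0.64) = 2.52% / 0.48 = 5.2500%
R_f (intercept) = 7.53% − 0.64 × 5.2500% = 4.1700%
E(R_Jory) = R_f + β × MRP = 4.1700% + 0.03 × 5.2500% = 4.33%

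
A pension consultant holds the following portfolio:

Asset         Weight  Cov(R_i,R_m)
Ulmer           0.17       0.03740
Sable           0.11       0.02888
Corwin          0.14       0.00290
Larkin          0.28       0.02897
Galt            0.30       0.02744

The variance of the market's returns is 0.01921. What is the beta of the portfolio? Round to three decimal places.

β_Ulmer = 0.03740 / 0.01921 = 1.9469
β_Sable = 0.02888 / 0.01921 = 1.5034
β_Corwin = 0.00290 / 0.01921 = 0.1510
β_Larkin = 0.02897 / 0.01921 = 1.5081
β_Galt = 0.02744 / 0.01921 = 1.4284
β_P = Σ w_i β_i = 0.17×1.9469 + 0.11×1.5034 + 0.14×0.1510 + 0.28×1.5081 + 0.30×1.4284 = 1.3683

1.368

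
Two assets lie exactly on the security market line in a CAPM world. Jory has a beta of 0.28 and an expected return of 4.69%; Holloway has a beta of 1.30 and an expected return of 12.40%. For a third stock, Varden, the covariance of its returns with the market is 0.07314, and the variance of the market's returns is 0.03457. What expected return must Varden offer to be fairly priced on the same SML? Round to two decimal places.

MRP = (12.40% − 4.69%) / (1.30 − 0.28) = 7.5588%
R_f = 4.69% − 0.28 × 7.5588% = 2.5735%
β_Varden = Cov / Var(R_m) = 0.07314 / 0.03457 = 2.1157
E(R_Varden) = R_f + β × MRP = 2.5735% + 2.1157 × 7.5588% = 18.57%

18.57%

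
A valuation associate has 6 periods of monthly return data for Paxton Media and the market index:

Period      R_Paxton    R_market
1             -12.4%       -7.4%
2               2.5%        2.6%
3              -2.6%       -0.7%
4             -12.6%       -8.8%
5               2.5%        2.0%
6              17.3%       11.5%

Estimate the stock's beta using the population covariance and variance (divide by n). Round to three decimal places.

Mean R_i = (-12.4 + 2.5 − 2.6 − 12.6 + 2.5 + 17.3) / 6 = -0.8833%
Mean R_m = (-7.4 + 2.6 − 0.7 − 8.8 + 2.0 + 11.5) / 6 = -0.1333%
Σ(R_i − R̄_i)(R_m − R̄_m) = 414.2033  ⇒  Cov = 414.2033 / 6 = 69.0339
Σ(R_m − R̄_m)² = 275.5933  ⇒  Var(R_m) = 275.5933 / 6 = 45.9322
β = Cov / Var(R_m) = 69.0339 / 45.9322 = 1.5030

1.503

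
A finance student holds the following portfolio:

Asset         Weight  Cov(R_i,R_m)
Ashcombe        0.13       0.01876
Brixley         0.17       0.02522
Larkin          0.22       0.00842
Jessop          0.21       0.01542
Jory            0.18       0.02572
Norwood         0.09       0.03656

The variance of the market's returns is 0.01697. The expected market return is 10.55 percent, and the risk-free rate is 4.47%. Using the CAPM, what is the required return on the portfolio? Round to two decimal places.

11.54%

β_Ashcombe = 0.01876 / 0.01697 = 1.1055
β_Brixley = 0.02522 / 0.01697 = 1.4862
β_Larkin = 0.00842 / 0.01697 = 0.4962
β_Jessop = 0.01542 / 0.01697 = 0.9087
β_Jory = 0.02572 / 0.01697 = 1.5156
β_Norwood = 0.03656 / 0.01697 = 2.1544
β_P = Σ w_i β_i = 0.13×1.1055 + 0.17×1.4862 + 0.22×0.4962 + 0.21×0.9087 + 0.18×1.5156 + 0.09×2.1544 = 1.1631
MRP = 10.55% − 4.47% = 6.08%
E(R_P) = R_f + β_P × MRP = 4.47% + 1.1631 × 6.08% = 11.54%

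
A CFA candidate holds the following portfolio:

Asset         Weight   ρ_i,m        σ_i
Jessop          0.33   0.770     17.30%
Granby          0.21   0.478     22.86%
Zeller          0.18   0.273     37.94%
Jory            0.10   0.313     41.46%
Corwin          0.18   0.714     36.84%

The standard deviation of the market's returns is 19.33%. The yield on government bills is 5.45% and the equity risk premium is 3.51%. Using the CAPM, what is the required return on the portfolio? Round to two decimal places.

β_Jessop = 0.770 × 17.30% / 19.33% = 0.6891
β_Granby = 0.478 × 22.86% / 19.33% = 0.5653
β_Zeller = 0.273 × 37.94% / 19.33% = 0.5358
β_Jory = 0.313 × 41.46% / 19.33% = 0.6713
β_Corwin = 0.714 × 36.84% / 19.33% = 1.3608
β_P = Σ w_i β_i = 0.33×0.6891 + 0.21×0.5653 + 0.18×0.5358 + 0.10×0.6713 + 0.18×1.3608 = 0.7546
E(R_P) = R_f + β_P × MRP = 5.45% + 0.7546 × 3.51% = 8.10%

8.10%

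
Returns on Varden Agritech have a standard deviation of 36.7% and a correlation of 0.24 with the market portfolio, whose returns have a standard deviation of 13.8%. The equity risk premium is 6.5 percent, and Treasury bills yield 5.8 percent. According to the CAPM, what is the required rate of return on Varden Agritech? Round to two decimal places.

β = ρ × σ_i / σ_m = 0.24 × 36.7% / 13.8% = 0.6383
E(R) = 5.8% + 0.6383 × 6.5% = 9.95%

9.95%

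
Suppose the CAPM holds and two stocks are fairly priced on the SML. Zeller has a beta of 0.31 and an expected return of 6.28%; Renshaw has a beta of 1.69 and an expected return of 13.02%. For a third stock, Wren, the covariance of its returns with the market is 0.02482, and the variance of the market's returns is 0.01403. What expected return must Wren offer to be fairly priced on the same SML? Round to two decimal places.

MRP = (13.02% − 6.28%) / (1.69 − 0.31) = 4.8841%
R_f = 6.28% − 0.31 × 4.8841% = 4.7659%
β_Wren = Cov / Var(R_m) = 0.02482 / 0.01403 = 1.7691
E(R_Wren) = R_f + β × MRP = 4.7659% + 1.7691 × 4.8841% = 13.41%

13.41%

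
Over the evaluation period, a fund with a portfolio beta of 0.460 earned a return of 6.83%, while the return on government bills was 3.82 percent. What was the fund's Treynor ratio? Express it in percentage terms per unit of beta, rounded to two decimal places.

Treynor = (R_P − R_f) / β_P = (6.83% − 3.82%) / 0.4600 = 3.01% / 0.4600 = 6.54%

6.54%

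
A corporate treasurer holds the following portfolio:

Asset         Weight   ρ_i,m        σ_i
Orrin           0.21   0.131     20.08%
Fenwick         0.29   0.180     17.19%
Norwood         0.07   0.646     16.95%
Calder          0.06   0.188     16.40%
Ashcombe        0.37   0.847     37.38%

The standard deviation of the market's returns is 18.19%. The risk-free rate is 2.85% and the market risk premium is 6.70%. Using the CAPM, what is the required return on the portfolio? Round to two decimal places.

β_Orrin = 0.131 × 20.08% / 18.19% = 0.1446
β_Fenwick = 0.180 × 17.19% / 18.19% = 0.1701
β_Norwood = 0.646 × 16.95% / 18.19% = 0.6020
β_Calder = 0.188 × 16.40% / 18.19% = 0.1695
β_Ashcombe = 0.847 × 37.38% / 18.19% = 1.7406
β_P = Σ w_i β_i = 0.21×0.1446 + 0.29×0.1701 + 0.07×0.6020 + 0.06×0.1695 + 0.37×1.7406 = 0.7760
E(R_P) = R_f + β_P × MRP = 2.85% + 0.7760 × 6.70% = 8.05%

8.05%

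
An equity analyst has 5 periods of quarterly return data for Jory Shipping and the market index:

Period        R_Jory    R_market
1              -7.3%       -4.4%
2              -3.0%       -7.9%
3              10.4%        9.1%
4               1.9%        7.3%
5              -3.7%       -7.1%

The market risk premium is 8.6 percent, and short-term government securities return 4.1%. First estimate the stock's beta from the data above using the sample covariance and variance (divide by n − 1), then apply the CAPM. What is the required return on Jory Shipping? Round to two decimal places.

Mean R_i = (-7.3 − 3.0 + 10.4 + 1.9 − 3.7) / 5 = -0.3400%
Mean R_m = (-4.4 − 7.9 + 9.1 + 7.3 − 7.1) / 5 = -0.6000%
Σ(R_i − R̄_i)(R_m − R̄_m) = 189.5800  ⇒  Cov = 189.5800 / 4 = 47.3950
Σ(R_m − R̄_m)² = 266.4800  ⇒  Var(R_m) = 266.4800 / 4 = 66.6200
β = Cov / Var(R_m) = 47.3950 / 66.6200 = 0.7114
E(R) = R_f + β × MRP = 4.1% + 0.7114 × 8.6% = 10.22%

10.22%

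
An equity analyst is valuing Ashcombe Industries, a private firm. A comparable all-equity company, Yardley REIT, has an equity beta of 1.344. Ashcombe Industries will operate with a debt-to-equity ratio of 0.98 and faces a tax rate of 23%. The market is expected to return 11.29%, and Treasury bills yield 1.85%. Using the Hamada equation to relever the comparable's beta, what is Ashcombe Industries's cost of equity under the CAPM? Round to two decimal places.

24.11%

β_L = β_U × [1 + (1 − t)(D/E)] = 1.344 × [1 + (1 − 0.23) × 0.98]
    = 1.344 × [1 + 0.77 × 0.98] = 1.344 × 1.7546 = 2.3582
MRP = 11.29% − 1.85% = 9.44%
E(R) = R_f + β_L × MRP = 1.85% + 2.3582 × 9.44% = 24.11%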